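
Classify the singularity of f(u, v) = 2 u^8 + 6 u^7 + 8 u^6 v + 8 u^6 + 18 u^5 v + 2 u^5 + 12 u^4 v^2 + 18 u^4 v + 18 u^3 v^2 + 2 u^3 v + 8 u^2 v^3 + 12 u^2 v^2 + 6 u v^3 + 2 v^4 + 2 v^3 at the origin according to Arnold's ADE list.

The Hessian of f at 0 has rank 0. Corank 2; j^3 = 2*v^3 is a perfect cube, so E-series; the 4-jet and mu = 7 give E_7.

E_{7}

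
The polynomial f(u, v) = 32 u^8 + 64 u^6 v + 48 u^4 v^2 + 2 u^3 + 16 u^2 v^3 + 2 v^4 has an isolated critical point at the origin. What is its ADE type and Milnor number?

The Hessian of f at 0 has rank 0. Corank 2; j^3 = 2*u^3 is a perfect cube, so E-series; the 4-jet and mu = 6 give E_6.

Type E_{6}, Milnor number mu = 6.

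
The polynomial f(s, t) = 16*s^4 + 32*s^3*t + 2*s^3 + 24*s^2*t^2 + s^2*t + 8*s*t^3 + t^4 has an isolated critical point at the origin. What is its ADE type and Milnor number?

The Hessian of f at 0 has rank 0. Corank 2; j^3 = s^2*(2*s + t) has shape L^2 M (L != M), so D-series; mu = 5 gives D_5.

Type D_{5}, Milnor number mu = 5.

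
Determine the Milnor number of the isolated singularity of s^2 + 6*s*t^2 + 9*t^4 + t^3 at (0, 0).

The Hessian of f at 0 is [[2, 0], [0, 0]] with rank 1, so corank 1. A Groebner basis of the Jacobian ideal J(f) in C{s,t} is {t^2, s}; counting standard monomials gives mu = 2. Corank 1: A-series; mu = 2 gives A_2.

2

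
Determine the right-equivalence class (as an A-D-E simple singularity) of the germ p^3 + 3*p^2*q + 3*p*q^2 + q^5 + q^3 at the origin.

E8

The Hessian of f at 0 is [[0, 0], [0, 0]] with rank 0, so corank 2. A Groebner basis of the Jacobian ideal J(f) in C{p,q} is {q^4, p^2 + 2*p*q + q^2}; counting standard monomials gives mu = 8. Corank 2; j^3 = (p + q)^3 is a perfect cube, so E-series; the 5-jet and mu = 8 give E_8.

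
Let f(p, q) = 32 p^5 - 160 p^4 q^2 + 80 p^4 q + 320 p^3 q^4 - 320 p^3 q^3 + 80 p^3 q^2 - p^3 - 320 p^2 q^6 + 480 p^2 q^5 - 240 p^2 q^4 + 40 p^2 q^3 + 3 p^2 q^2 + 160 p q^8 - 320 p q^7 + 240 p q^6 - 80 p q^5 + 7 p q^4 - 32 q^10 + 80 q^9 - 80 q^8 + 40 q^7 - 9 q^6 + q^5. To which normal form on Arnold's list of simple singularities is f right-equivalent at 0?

The Hessian of f at 0 has rank 0. Corank 2; j^3 = -p^3 is a perfect cube, so E-series; the 5-jet and mu = 8 give E_8.

E_8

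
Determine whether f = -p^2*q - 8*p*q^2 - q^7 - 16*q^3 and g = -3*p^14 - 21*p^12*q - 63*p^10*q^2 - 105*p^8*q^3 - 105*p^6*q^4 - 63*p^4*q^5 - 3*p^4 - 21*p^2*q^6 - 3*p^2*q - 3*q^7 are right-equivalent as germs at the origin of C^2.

Yes.

The Hessian of f at 0 is [[0, 0], [0, 0]] with rank 0, so corank 2. A Groebner basis of the Jacobian ideal J(f) in C{p,q} is {p^2/7 + q^6 - 16*q^2/7, p^3 + 64*q^3, p*q + 4*q^2}; counting standard monomials gives mu = 8. Corank 2; j^3 = -q*(p + 4*q)^2 has shape L^2 M (L != M), so D-series; mu = 8 gives D_8. The Hessian of g at 0 is [[0, 0], [0, 0]] with rank 0, so corank 2. A Groebner basis of the Jacobian ideal J(g) in C{p,q} is {p^2/7 + q^6, p^3, p*q}; counting standard monomials gives mu = 8. Corank 2; j^3 = -3*p^2*q has shape L^2 M (L != M), so D-series; mu = 8 gives D_8. Both have type D_8, hence right-equivalent.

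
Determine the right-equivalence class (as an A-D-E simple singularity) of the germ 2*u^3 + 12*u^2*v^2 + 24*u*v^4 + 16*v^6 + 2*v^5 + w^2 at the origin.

E8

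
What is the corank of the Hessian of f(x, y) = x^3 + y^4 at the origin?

The Hessian at 0 is [[0, 0], [0, 0]] of rank 0; hence corank 2.

2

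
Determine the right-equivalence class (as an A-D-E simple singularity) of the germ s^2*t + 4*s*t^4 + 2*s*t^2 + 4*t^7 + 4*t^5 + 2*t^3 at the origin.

The Hessian of f at 0 is [[0, 0], [0, 0]] with rank 0, so corank 2. A Groebner basis of the Jacobian ideal J(f) in C{s,t} is {t^3, s^2 + 2*t^2, s*t + t^2}; counting standard monomials gives mu = 4. Corank 2; j^3 = t*(s^2 + 2*s*t + 2*t^2) splits into three distinct lines over C (the quadratic factor has nonzero discriminant), so D_4.

D_4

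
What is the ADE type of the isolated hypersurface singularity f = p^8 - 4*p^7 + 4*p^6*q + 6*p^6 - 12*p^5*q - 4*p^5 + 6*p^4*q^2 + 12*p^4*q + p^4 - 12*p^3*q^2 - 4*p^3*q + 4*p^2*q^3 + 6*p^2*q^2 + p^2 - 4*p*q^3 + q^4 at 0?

The Hessian of f at 0 has rank 1. Corank 1: A-series; mu = 3 gives A_3.

A3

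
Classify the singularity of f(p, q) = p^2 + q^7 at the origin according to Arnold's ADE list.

A_{6}

The Hessian of f at 0 is [[2, 0], [0, 0]] with rank 1, so corank 1. A Groebner basis of the Jacobian ideal J(f) in C{p,q} is {q^6, p}; counting standard monomials gives mu = 6. Corank 1: A-series; mu = 6 gives A_6.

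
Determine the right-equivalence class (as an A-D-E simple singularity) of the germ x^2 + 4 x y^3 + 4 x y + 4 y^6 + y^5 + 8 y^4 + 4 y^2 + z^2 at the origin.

A4

The Hessian of f at 0 is [[2, 4, 0], [4, 8, 0], [0, 0, 2]] with rank 2, so corank 1. A Groebner basis of the Jacobian ideal J(f) in C{x,y,z} is {x/2 + y^3 + y, x^2 - 4*y^2, x*y + 2*y^2, z}; counting standard monomials gives mu = 4. Corank 1: A-series; mu = 4 gives A_4.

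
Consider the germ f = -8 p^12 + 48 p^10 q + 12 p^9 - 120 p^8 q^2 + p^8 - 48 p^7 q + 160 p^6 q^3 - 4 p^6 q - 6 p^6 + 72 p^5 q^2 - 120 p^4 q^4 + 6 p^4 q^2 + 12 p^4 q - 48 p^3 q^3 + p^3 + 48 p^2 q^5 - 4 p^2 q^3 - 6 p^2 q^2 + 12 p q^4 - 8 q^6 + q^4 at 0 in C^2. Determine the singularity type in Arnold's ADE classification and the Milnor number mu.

Type E_{6}, Milnor number mu = 6.

The Hessian of f at 0 is [[0, 0], [0, 0]] with rank 0, so corank 2. A Groebner basis of the Jacobian ideal J(f) in C{p,q} is {p^3, p^2*q, -p^2/4 + p*q^2, q^3}; counting standard monomials gives mu = 6. Corank 2; j^3 = p^3 is a perfect cube, so E-series; the 4-jet and mu = 6 give E_6.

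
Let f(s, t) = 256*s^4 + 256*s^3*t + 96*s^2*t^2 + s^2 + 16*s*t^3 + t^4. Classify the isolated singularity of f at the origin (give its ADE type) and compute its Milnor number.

The Hessian of f at 0 has rank 1. Corank 1: A-series; mu = 3 gives A_3.

Type A3, Milnor number mu = 3.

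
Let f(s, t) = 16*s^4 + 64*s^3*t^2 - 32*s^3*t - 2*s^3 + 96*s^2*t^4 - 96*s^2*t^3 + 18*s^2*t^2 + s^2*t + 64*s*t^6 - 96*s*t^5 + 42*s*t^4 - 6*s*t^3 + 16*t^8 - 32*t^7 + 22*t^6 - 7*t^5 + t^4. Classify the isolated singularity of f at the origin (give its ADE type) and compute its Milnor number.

Type D_{5}, Milnor number mu = 5.

The Hessian of f at 0 has rank 0. Corank 2; j^3 = -s^2*(2*s - t) has shape L^2 M (L != M), so D-series; mu = 5 gives D_5.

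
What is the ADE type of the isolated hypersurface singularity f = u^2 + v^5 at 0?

The Hessian of f at 0 is [[2, 0], [0, 0]] with rank 1, so corank 1. A Groebner basis of the Jacobian ideal J(f) in C{u,v} is {v^4, u}; counting standard monomials gives mu = 4. Corank 1: A-series; mu = 4 gives A_4.

A_{4}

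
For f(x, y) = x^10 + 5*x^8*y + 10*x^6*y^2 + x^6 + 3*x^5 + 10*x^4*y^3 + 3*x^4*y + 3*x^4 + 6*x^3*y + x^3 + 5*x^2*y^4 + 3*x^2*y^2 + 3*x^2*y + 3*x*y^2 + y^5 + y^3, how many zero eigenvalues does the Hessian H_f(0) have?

2

The Hessian at 0 is [[0, 0], [0, 0]] of rank 0; hence corank 2.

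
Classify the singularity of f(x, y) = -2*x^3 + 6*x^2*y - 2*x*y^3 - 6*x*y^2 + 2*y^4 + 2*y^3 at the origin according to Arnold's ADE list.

E7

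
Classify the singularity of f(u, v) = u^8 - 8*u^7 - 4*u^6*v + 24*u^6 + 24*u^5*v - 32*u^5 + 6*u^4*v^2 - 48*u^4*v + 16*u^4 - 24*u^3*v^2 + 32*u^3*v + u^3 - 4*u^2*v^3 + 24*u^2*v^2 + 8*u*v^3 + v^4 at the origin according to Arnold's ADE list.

E6

The Hessian of f at 0 is [[0, 0], [0, 0]] with rank 0, so corank 2. A Groebner basis of the Jacobian ideal J(f) in C{u,v} is {v^4, u*v^2 + v^3/6, u^2}; counting standard monomials gives mu = 6. Corank 2; j^3 = u^3 is a perfect cube, so E-series; the 4-jet and mu = 6 give E_6.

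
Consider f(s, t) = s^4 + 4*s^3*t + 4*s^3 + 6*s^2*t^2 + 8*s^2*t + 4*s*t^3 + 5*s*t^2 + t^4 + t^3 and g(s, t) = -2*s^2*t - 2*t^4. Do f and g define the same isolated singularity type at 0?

The Hessian of f at 0 is [[0, 0], [0, 0]] with rank 0, so corank 2. A Groebner basis of the Jacobian ideal J(f) in C{s,t} is {s*t^2 + 2*s*t + t^2, -4*s*t + t^3 - 2*t^2, s^2 + 3*s*t/2 + t^2/2}; counting standard monomials gives mu = 5. Corank 2; j^3 = (s + t)*(2*s + t)^2 has shape L^2 M (L != M), so D-series; mu = 5 gives D_5. The Hessian of g at 0 is [[0, 0], [0, 0]] with rank 0, so corank 2. A Groebner basis of the Jacobian ideal J(g) in C{s,t} is {s^3, s^2/4 + t^3, s*t}; counting standard monomials gives mu = 5. Corank 2; j^3 = -2*s^2*t has shape L^2 M (L != M), so D-series; mu = 5 gives D_5. Both have type D_5, hence right-equivalent.

Yes.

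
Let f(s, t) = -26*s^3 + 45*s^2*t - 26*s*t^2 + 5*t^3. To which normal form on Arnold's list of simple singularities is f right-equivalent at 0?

D_{4}

The Hessian of f at 0 has rank 0. Corank 2; j^3 = -(2*s - t)*(13*s^2 - 16*s*t + 5*t^2) splits into three distinct lines over C (the quadratic factor has nonzero discriminant), so D_4.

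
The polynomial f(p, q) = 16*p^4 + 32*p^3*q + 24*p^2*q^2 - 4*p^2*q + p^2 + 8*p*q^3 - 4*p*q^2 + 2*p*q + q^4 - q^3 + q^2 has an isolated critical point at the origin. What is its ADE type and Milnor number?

The Hessian of f at 0 has rank 1. Corank 1: A-series; mu = 2 gives A_2.

Type A_2, Milnor number mu = 2.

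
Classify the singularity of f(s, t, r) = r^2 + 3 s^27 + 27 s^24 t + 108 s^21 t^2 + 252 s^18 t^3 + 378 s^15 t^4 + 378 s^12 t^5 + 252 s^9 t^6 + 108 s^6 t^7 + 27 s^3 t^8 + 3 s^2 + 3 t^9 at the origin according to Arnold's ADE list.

A8

The Hessian of f at 0 is [[6, 0, 0], [0, 0, 0], [0, 0, 2]] with rank 2, so corank 1. A Groebner basis of the Jacobian ideal J(f) in C{s,t,r} is {t^8, s, r}; counting standard monomials gives mu = 8. Corank 1: A-series; mu = 8 gives A_8.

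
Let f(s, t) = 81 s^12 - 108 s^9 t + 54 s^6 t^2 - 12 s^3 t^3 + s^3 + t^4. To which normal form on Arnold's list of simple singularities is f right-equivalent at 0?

The Hessian of f at 0 has rank 0. Corank 2; j^3 = s^3 is a perfect cube, so E-series; the 4-jet and mu = 6 give E_6.

E_{6}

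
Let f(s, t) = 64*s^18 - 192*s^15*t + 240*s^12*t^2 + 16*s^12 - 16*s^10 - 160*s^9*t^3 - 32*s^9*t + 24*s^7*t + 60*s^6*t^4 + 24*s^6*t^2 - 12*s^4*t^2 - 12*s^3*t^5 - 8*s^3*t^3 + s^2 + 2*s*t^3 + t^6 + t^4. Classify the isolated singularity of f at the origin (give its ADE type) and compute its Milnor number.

Type A_3, Milnor number mu = 3.

The Hessian of f at 0 has rank 1. Corank 1: A-series; mu = 3 gives A_3.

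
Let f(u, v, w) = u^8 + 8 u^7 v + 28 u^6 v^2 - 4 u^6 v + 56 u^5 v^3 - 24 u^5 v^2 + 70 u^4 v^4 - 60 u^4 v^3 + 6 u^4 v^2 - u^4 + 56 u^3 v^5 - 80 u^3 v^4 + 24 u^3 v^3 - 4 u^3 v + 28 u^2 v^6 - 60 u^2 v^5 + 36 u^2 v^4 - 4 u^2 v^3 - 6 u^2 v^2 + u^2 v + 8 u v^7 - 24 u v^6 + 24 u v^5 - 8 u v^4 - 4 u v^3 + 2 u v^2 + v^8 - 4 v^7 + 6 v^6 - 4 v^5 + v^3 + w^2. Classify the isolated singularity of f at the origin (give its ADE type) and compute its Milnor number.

The Hessian of f at 0 has rank 1. Corank 2; j^3 = v*(u + v)^2 has shape L^2 M (L != M), so D-series; mu = 5 gives D_5.

Type D_5, Milnor number mu = 5.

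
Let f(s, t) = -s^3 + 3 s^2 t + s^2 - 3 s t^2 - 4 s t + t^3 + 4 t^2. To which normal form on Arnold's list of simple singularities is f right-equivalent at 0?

The Hessian of f at 0 is [[2, -4], [-4, 8]] with rank 1, so corank 1. A Groebner basis of the Jacobian ideal J(f) in C{s,t} is {t^2, s - 2*t}; counting standard monomials gives mu = 2. Corank 1: A-series; mu = 2 gives A_2.

A2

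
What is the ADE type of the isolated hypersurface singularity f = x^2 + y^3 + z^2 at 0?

A_{2}

The Hessian of f at 0 is [[2, 0, 0], [0, 0, 0], [0, 0, 2]] with rank 2, so corank 1. A Groebner basis of the Jacobian ideal J(f) in C{x,y,z} is {y^2, x, z}; counting standard monomials gives mu = 2. Corank 1: A-series; mu = 2 gives A_2.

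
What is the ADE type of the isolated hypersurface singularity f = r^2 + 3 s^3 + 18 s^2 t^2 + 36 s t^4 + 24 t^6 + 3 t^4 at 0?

The Hessian of f at 0 is [[0, 0, 0], [0, 0, 0], [0, 0, 2]] with rank 1, so corank 2. A Groebner basis of the Jacobian ideal J(f) in C{s,t,r} is {s^3, s^2*t, s^2/4 + s*t^2, t^3, r}; counting standard monomials gives mu = 6. Corank 2; j^3 = 3*s^3 is a perfect cube, so E-series; the 4-jet and mu = 6 give E_6.

E_6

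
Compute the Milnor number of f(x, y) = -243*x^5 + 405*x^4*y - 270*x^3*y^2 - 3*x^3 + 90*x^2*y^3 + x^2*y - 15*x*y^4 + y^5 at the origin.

6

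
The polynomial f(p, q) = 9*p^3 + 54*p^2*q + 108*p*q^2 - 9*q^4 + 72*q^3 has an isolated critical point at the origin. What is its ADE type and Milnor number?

Type E_{6}, Milnor number mu = 6.

The Hessian of f at 0 has rank 0. Corank 2; j^3 = 9*(p + 2*q)^3 is a perfect cube, so E-series; the 4-jet and mu = 6 give E_6.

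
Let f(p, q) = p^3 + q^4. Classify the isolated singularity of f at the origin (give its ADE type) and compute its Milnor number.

Type E_{6}, Milnor number mu = 6.

The Hessian of f at 0 is [[0, 0], [0, 0]] with rank 0, so corank 2. A Groebner basis of the Jacobian ideal J(f) in C{p,q} is {q^3, p^2}; counting standard monomials gives mu = 6. Corank 2; j^3 = p^3 is a perfect cube, so E-series; the 4-jet and mu = 6 give E_6.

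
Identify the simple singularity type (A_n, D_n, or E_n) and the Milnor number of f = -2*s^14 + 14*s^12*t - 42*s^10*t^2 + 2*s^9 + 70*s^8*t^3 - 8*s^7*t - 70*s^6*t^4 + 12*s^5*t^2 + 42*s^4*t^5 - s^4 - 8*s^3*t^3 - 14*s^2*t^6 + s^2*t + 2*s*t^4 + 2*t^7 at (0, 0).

Type D_{8}, Milnor number mu = 8.

The Hessian of f at 0 has rank 0. Corank 2; j^3 = s^2*t has shape L^2 M (L != M), so D-series; mu = 8 gives D_8.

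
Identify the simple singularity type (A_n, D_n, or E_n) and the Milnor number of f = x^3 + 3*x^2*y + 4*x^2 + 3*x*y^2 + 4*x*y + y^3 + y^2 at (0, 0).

Type A2, Milnor number mu = 2.

The Hessian of f at 0 is [[8, 4], [4, 2]] with rank 1, so corank 1. A Groebner basis of the Jacobian ideal J(f) in C{x,y} is {y^2, x + y/2}; counting standard monomials gives mu = 2. Corank 1: A-series; mu = 2 gives A_2.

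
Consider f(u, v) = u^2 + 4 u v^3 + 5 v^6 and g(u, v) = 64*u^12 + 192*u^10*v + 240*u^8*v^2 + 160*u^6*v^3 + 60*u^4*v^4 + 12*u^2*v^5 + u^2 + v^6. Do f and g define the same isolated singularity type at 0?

Yes.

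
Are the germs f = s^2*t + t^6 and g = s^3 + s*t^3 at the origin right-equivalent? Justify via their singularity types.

The Hessian of f at 0 is [[0, 0], [0, 0]] with rank 0, so corank 2. A Groebner basis of the Jacobian ideal J(f) in C{s,t} is {s^2/6 + t^5, s^3, s*t}; counting standard monomials gives mu = 7. Corank 2; j^3 = s^2*t has shape L^2 M (L != M), so D-series; mu = 7 gives D_7. The Hessian of g at 0 is [[0, 0], [0, 0]] with rank 0, so corank 2. A Groebner basis of the Jacobian ideal J(g) in C{s,t} is {s^3, s*t^2, 3*s^2 + t^3}; counting standard monomials gives mu = 7. Corank 2; j^3 = s^3 is a perfect cube, so E-series; the 4-jet and mu = 7 give E_7. f is D_7 but g is E_7, hence not right-equivalent.

No.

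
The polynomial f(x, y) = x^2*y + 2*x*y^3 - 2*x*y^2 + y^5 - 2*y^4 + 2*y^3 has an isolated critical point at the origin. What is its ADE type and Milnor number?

Type D4, Milnor number mu = 4.

The Hessian of f at 0 has rank 0. Corank 2; j^3 = y*(x^2 - 2*x*y + 2*y^2) splits into three distinct lines over C (the quadratic factor has nonzero discriminant), so D_4.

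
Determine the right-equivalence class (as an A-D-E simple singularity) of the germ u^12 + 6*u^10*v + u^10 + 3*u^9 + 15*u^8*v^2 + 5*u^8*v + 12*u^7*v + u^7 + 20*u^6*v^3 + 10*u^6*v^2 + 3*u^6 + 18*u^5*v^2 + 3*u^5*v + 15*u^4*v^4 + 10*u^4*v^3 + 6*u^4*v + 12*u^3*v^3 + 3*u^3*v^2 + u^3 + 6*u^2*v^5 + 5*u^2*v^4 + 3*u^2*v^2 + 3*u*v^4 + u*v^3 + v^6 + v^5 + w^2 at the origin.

E_7

The Hessian of f at 0 has rank 1. Corank 2; j^3 = u^3 is a perfect cube, so E-series; the 4-jet and mu = 7 give E_7.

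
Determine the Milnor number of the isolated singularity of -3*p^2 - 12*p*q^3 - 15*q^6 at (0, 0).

The Hessian of f at 0 has rank 1. Corank 1: A-series; mu = 5 gives A_5.

5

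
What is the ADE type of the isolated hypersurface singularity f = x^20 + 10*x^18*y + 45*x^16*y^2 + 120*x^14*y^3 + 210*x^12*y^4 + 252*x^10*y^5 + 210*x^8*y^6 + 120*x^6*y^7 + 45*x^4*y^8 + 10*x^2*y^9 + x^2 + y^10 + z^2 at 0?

A_9

The Hessian of f at 0 has rank 2. Corank 1: A-series; mu = 9 gives A_9.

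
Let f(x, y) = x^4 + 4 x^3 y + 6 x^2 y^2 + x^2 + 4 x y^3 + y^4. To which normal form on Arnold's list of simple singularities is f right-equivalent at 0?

A3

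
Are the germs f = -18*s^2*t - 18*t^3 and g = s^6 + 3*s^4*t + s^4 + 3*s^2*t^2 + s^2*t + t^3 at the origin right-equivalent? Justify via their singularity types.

Yes.

The Hessian of f at 0 is [[0, 0], [0, 0]] with rank 0, so corank 2. A Groebner basis of the Jacobian ideal J(f) in C{s,t} is {t^3, s^2 + 3*t^2, s*t}; counting standard monomials gives mu = 4. Corank 2; j^3 = -18*t*(s^2 + t^2) splits into three distinct lines over C (the quadratic factor has nonzero discriminant), so D_4. The Hessian of g at 0 is [[0, 0], [0, 0]] with rank 0, so corank 2. A Groebner basis of the Jacobian ideal J(g) in C{s,t} is {t^3, s^2 + 3*t^2, s*t}; counting standard monomials gives mu = 4. Corank 2; j^3 = t*(s^2 + t^2) splits into three distinct lines over C (the quadratic factor has nonzero discriminant), so D_4. Both have type D_4, hence right-equivalent.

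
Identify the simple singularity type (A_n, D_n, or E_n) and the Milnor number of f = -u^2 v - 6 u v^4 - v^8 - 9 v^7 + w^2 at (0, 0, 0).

Type D9, Milnor number mu = 9.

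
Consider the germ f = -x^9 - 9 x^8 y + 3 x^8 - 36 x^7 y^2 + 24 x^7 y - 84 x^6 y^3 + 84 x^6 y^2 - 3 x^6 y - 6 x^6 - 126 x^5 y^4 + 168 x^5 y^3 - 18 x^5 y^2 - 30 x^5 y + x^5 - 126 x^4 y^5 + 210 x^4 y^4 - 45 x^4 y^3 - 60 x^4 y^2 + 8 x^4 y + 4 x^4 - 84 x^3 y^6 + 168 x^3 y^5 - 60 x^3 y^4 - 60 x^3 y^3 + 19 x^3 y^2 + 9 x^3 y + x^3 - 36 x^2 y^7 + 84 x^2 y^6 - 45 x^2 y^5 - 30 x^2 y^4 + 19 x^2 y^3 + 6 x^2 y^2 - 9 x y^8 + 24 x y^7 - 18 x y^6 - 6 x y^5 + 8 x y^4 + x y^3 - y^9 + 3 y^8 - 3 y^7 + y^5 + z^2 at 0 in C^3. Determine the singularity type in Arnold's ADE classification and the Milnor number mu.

The Hessian of f at 0 has rank 1. Corank 2; j^3 = x^3 is a perfect cube, so E-series; the 4-jet and mu = 7 give E_7.

Type E_7, Milnor number mu = 7.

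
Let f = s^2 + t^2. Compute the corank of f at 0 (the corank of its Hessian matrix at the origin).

Hessian at 0 has rank 2.

0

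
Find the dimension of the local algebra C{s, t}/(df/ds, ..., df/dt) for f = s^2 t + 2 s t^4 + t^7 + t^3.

The Hessian of f at 0 has rank 0. Corank 2; j^3 = t*(s^2 + t^2) splits into three distinct lines over C (the quadratic factor has nonzero discriminant), so D_4.

4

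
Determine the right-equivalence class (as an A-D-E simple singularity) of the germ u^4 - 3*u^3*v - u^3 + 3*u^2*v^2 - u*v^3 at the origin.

E7

The Hessian of f at 0 is [[0, 0], [0, 0]] with rank 0, so corank 2. A Groebner basis of the Jacobian ideal J(f) in C{u,v} is {3*u^2 + v^4 + v^3, u^3, u^2*v - u^2 - v^3/3, -2*u^2 + u*v^2 - 2*v^3/3}; counting standard monomials gives mu = 7. Corank 2; j^3 = -u^3 is a perfect cube, so E-series; the 4-jet and mu = 7 give E_7.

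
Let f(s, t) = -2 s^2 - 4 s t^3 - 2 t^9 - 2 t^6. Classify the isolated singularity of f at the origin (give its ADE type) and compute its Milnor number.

Type A8, Milnor number mu = 8.

The Hessian of f at 0 is [[-4, 0], [0, 0]] with rank 1, so corank 1. A Groebner basis of the Jacobian ideal J(f) in C{s,t} is {s^2*t^2, s^3, s + t^3}; counting standard monomials gives mu = 8. Corank 1: A-series; mu = 8 gives A_8.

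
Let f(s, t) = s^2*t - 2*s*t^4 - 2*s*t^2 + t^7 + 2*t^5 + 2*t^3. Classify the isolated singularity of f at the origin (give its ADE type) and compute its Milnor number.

The Hessian of f at 0 has rank 0. Corank 2; j^3 = t*(s^2 - 2*s*t + 2*t^2) splits into three distinct lines over C (the quadratic factor has nonzero discriminant), so D_4.

Type D_{4}, Milnor number mu = 4.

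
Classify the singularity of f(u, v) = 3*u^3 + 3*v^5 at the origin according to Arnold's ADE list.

E8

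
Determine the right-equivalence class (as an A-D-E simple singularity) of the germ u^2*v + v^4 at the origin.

The Hessian of f at 0 is [[0, 0], [0, 0]] with rank 0, so corank 2. A Groebner basis of the Jacobian ideal J(f) in C{u,v} is {u^3, u^2/4 + v^3, u*v}; counting standard monomials gives mu = 5. Corank 2; j^3 = u^2*v has shape L^2 M (L != M), so D-series; mu = 5 gives D_5.

D_5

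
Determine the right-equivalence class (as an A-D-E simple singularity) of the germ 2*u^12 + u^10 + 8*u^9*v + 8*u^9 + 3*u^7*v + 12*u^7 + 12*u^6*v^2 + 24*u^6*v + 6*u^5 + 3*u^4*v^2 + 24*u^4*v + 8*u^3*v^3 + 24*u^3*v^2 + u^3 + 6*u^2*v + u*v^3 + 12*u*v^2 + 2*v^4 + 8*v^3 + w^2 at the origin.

The Hessian of f at 0 has rank 1. Corank 2; j^3 = (u + 2*v)^3 is a perfect cube, so E-series; the 4-jet and mu = 7 give E_7.

E7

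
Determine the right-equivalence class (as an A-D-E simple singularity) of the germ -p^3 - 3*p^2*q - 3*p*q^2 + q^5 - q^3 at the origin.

The Hessian of f at 0 has rank 0. Corank 2; j^3 = -(p + q)^3 is a perfect cube, so E-series; the 5-jet and mu = 8 give E_8.

E_8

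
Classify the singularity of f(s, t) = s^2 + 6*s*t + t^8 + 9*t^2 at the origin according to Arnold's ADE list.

A_7

The Hessian of f at 0 is [[2, 6], [6, 18]] with rank 1, so corank 1. A Groebner basis of the Jacobian ideal J(f) in C{s,t} is {t^7, s + 3*t}; counting standard monomials gives mu = 7. Corank 1: A-series; mu = 7 gives A_7.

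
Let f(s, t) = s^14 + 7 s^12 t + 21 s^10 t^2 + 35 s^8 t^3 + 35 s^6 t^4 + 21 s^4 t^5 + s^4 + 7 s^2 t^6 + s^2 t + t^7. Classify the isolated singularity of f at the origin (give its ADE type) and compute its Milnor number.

The Hessian of f at 0 is [[0, 0], [0, 0]] with rank 0, so corank 2. A Groebner basis of the Jacobian ideal J(f) in C{s,t} is {s^2/7 + t^6, s^3, s*t}; counting standard monomials gives mu = 8. Corank 2; j^3 = s^2*t has shape L^2 M (L != M), so D-series; mu = 8 gives D_8.

Type D_8, Milnor number mu = 8.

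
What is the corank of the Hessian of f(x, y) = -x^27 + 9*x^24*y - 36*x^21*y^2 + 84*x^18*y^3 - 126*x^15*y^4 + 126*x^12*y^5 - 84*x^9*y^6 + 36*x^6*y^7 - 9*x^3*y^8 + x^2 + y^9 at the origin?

The Hessian at 0 is [[2, 0], [0, 0]] of rank 1; hence corank 1.

1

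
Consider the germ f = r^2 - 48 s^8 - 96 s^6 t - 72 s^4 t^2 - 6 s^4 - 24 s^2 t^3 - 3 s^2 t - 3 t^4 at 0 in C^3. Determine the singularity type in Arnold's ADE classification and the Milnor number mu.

The Hessian of f at 0 has rank 1. Corank 2; j^3 = -3*s^2*t has shape L^2 M (L != M), so D-series; mu = 5 gives D_5.

Type D_5, Milnor number mu = 5.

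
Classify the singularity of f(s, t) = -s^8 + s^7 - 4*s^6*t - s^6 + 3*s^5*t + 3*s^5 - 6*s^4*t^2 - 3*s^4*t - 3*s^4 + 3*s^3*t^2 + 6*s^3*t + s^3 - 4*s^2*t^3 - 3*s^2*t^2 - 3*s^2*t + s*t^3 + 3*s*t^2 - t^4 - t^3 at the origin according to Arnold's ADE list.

The Hessian of f at 0 is [[0, 0], [0, 0]] with rank 0, so corank 2. A Groebner basis of the Jacobian ideal J(f) in C{s,t} is {3*s^2/4 - 3*s*t/2 + t^4 + t^3/4 + 3*t^2/4, s^3 + 3*s^2/2 - 3*s*t - t^3/2 + 3*t^2/2, s^2*t + 5*s^2/4 - 5*s*t/2 - 7*t^3/12 + 5*t^2/4, 3*s^2/4 + s*t^2 - 3*s*t/2 - 3*t^3/4 + 3*t^2/4}; counting standard monomials gives mu = 7. Corank 2; j^3 = (s - t)^3 is a perfect cube, so E-series; the 4-jet and mu = 7 give E_7.

E_7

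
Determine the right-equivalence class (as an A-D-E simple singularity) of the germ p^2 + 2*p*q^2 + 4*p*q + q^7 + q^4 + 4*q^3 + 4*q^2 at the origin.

The Hessian of f at 0 is [[2, 4], [4, 8]] with rank 1, so corank 1. A Groebner basis of the Jacobian ideal J(f) in C{p,q} is {p^3 + 6*p^2*q - 12*p^2 - 32*p*q + 16*p + 32*q, p + q^2 + 2*q}; counting standard monomials gives mu = 6. Corank 1: A-series; mu = 6 gives A_6.

A_6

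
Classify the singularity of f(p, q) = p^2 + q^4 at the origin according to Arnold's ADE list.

A3

The Hessian of f at 0 has rank 1. Corank 1: A-series; mu = 3 gives A_3.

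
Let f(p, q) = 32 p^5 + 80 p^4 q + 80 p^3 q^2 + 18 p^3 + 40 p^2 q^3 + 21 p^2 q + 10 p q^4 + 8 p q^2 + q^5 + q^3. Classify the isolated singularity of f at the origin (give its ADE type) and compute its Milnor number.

Type D6, Milnor number mu = 6.

The Hessian of f at 0 has rank 0. Corank 2; j^3 = (2*p + q)*(3*p + q)^2 has shape L^2 M (L != M), so D-series; mu = 6 gives D_6.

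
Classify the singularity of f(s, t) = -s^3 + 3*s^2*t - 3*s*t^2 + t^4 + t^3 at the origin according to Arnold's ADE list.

The Hessian of f at 0 is [[0, 0], [0, 0]] with rank 0, so corank 2. A Groebner basis of the Jacobian ideal J(f) in C{s,t} is {t^3, s^2 - 2*s*t + t^2}; counting standard monomials gives mu = 6. Corank 2; j^3 = -(s - t)^3 is a perfect cube, so E-series; the 4-jet and mu = 6 give E_6.

E_{6}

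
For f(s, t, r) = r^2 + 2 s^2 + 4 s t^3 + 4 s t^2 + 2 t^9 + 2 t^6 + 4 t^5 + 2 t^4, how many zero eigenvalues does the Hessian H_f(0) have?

1

Hessian at 0 has rank 2.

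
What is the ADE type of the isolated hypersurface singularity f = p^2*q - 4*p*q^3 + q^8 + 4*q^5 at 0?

D9

The Hessian of f at 0 has rank 0. Corank 2; j^3 = p^2*q has shape L^2 M (L != M), so D-series; mu = 9 gives D_9.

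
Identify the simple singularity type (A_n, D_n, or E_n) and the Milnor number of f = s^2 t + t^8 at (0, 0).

Type D9, Milnor number mu = 9.

The Hessian of f at 0 is [[0, 0], [0, 0]] with rank 0, so corank 2. A Groebner basis of the Jacobian ideal J(f) in C{s,t} is {s^2/8 + t^7, s^3, s*t}; counting standard monomials gives mu = 9. Corank 2; j^3 = s^2*t has shape L^2 M (L != M), so D-series; mu = 9 gives D_9.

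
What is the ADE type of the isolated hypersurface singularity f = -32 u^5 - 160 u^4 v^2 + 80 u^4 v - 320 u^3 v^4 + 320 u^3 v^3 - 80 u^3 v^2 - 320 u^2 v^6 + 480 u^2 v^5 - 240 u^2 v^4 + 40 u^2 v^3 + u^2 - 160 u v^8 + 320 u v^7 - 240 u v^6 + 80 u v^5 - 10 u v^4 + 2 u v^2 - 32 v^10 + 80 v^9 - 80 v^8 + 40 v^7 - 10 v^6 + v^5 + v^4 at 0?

A4

The Hessian of f at 0 has rank 1. Corank 1: A-series; mu = 4 gives A_4.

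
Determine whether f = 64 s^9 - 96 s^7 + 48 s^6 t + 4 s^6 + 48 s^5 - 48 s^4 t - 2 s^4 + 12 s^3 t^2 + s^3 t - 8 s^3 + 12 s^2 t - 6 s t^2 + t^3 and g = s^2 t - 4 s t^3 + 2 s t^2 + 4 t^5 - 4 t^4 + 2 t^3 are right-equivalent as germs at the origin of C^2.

The Hessian of f at 0 is [[0, 0], [0, 0]] with rank 0, so corank 2. A Groebner basis of the Jacobian ideal J(f) in C{s,t} is {768*s^2 - 768*s*t + t^4 + 8*t^3 + 192*t^2, s^3 + 12*s^2 - 12*s*t + 3*t^2, s^2*t + 24*s^2 - 24*s*t + 6*t^2, 32*s^2 + s*t^2 - 32*s*t - t^3/6 + 8*t^2}; counting standard monomials gives mu = 7. Corank 2; j^3 = -(2*s - t)^3 is a perfect cube, so E-series; the 4-jet and mu = 7 give E_7. The Hessian of g at 0 is [[0, 0], [0, 0]] with rank 0, so corank 2. A Groebner basis of the Jacobian ideal J(g) in C{s,t} is {t^3, s^2 + 2*t^2, s*t + t^2}; counting standard monomials gives mu = 4. Corank 2; j^3 = t*(s^2 + 2*s*t + 2*t^2) splits into three distinct lines over C (the quadratic factor has nonzero discriminant), so D_4. f is E_7 but g is D_4, hence not right-equivalent.

No.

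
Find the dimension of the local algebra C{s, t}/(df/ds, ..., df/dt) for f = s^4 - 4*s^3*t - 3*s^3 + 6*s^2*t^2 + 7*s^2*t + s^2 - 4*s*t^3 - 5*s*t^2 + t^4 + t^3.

The Hessian of f at 0 is [[2, 0], [0, 0]] with rank 1, so corank 1. A Groebner basis of the Jacobian ideal J(f) in C{s,t} is {t^2, s}; counting standard monomials gives mu = 2. Corank 1: A-series; mu = 2 gives A_2.

2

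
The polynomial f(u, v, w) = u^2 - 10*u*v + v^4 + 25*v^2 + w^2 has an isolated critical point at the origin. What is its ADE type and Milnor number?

The Hessian of f at 0 has rank 2. Corank 1: A-series; mu = 3 gives A_3.

Type A_{3}, Milnor number mu = 3.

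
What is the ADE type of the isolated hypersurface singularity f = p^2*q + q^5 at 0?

The Hessian of f at 0 has rank 0. Corank 2; j^3 = p^2*q has shape L^2 M (L != M), so D-series; mu = 6 gives D_6.

D_{6}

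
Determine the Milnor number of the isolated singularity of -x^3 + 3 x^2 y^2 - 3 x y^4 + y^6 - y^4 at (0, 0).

The Hessian of f at 0 has rank 0. Corank 2; j^3 = -x^3 is a perfect cube, so E-series; the 4-jet and mu = 6 give E_6.

6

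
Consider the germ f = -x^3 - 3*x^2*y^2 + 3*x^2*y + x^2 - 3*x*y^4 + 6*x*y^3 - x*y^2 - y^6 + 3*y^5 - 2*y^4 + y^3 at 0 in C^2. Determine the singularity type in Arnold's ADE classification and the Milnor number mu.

The Hessian of f at 0 has rank 1. Corank 1: A-series; mu = 2 gives A_2.

Type A_2, Milnor number mu = 2.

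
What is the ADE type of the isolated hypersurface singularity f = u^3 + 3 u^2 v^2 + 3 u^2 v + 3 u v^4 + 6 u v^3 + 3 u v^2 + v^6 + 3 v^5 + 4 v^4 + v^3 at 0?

E6

The Hessian of f at 0 is [[0, 0], [0, 0]] with rank 0, so corank 2. A Groebner basis of the Jacobian ideal J(f) in C{u,v} is {u^3 + 3*u^2/2 + 3*u*v + 3*v^2/2, u^2*v - u^2 - 2*u*v - v^2, u^2/2 + u*v^2 + u*v + v^2/2, v^3}; counting standard monomials gives mu = 6. Corank 2; j^3 = (u + v)^3 is a perfect cube, so E-series; the 4-jet and mu = 6 give E_6.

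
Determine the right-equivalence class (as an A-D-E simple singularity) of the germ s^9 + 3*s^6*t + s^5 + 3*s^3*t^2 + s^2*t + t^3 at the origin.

D_{4}

The Hessian of f at 0 is [[0, 0], [0, 0]] with rank 0, so corank 2. A Groebner basis of the Jacobian ideal J(f) in C{s,t} is {t^3, s^2 + 3*t^2, s*t}; counting standard monomials gives mu = 4. Corank 2; j^3 = t*(s^2 + t^2) splits into three distinct lines over C (the quadratic factor has nonzero discriminant), so D_4.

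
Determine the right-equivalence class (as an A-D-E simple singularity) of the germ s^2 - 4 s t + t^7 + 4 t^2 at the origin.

The Hessian of f at 0 has rank 1. Corank 1: A-series; mu = 6 gives A_6.

A_{6}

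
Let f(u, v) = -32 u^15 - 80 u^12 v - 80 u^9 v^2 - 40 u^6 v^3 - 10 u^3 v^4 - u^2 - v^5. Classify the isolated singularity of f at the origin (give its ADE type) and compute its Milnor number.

Type A4, Milnor number mu = 4.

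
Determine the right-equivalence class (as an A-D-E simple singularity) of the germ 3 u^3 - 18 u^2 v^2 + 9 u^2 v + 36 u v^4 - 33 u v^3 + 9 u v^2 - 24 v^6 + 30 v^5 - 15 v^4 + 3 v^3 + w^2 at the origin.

E_7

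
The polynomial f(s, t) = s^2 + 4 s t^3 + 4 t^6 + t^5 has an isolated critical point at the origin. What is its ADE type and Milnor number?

The Hessian of f at 0 has rank 1. Corank 1: A-series; mu = 4 gives A_4.

Type A4, Milnor number mu = 4.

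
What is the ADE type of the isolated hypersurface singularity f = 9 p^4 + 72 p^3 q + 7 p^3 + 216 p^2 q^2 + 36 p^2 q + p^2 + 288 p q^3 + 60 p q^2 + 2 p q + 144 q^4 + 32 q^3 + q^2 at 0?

A_2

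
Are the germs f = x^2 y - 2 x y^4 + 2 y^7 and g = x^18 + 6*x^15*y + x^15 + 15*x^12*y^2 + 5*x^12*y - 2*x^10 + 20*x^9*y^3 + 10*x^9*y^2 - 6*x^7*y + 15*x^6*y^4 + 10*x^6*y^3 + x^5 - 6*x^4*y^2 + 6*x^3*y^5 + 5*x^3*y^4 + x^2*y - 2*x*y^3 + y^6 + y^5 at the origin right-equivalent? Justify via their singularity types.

The Hessian of f at 0 has rank 0. Corank 2; j^3 = x^2*y has shape L^2 M (L != M), so D-series; mu = 8 gives D_8. The Hessian of g at 0 has rank 0. Corank 2; j^3 = x^2*y has shape L^2 M (L != M), so D-series; mu = 7 gives D_7. f is D_8 but g is D_7, hence not right-equivalent.

No.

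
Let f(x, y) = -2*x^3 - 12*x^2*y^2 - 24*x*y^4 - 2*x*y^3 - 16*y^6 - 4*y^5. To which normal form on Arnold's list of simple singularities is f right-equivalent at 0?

The Hessian of f at 0 has rank 0. Corank 2; j^3 = -2*x^3 is a perfect cube, so E-series; the 4-jet and mu = 7 give E_7.

E7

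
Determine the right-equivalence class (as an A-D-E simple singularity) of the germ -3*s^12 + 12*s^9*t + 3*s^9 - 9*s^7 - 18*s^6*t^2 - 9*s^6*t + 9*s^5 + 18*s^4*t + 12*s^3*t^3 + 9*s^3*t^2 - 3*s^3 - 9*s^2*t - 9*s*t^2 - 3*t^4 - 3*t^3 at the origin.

E6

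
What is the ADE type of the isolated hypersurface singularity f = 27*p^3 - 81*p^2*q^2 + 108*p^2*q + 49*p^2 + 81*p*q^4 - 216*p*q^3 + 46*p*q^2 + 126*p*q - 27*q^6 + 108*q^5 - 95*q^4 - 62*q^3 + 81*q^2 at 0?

The Hessian of f at 0 has rank 1. Corank 1: A-series; mu = 2 gives A_2.

A_{2}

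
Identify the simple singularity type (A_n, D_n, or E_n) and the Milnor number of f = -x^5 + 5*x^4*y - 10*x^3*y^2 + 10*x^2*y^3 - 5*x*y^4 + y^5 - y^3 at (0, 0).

Type E_{8}, Milnor number mu = 8.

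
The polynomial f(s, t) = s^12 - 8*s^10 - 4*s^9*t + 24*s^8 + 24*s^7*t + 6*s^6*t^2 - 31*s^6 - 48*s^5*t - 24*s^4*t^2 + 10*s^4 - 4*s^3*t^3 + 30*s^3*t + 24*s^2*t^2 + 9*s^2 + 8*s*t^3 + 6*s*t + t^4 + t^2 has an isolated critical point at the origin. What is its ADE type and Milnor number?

Type A_3, Milnor number mu = 3.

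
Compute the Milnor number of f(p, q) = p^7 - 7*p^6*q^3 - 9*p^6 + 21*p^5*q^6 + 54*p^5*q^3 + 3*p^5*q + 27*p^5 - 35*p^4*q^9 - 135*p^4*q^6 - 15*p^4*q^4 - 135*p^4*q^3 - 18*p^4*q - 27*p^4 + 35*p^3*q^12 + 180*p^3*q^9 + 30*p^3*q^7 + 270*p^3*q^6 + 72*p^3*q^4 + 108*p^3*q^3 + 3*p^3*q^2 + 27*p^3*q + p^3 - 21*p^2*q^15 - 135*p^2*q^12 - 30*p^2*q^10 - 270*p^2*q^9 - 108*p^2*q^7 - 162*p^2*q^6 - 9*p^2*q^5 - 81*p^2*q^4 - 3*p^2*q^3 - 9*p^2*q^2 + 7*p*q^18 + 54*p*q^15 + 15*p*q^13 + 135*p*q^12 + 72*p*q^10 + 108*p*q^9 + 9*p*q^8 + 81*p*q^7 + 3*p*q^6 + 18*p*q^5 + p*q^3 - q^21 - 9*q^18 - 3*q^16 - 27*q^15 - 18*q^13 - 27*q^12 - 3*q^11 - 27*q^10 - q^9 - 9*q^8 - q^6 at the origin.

7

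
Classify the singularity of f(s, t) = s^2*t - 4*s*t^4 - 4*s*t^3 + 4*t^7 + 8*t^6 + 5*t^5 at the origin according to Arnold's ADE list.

D6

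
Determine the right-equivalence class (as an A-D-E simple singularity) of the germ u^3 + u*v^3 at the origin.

The Hessian of f at 0 has rank 0. Corank 2; j^3 = u^3 is a perfect cube, so E-series; the 4-jet and mu = 7 give E_7.

E7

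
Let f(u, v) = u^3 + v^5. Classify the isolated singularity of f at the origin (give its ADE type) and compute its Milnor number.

Type E8, Milnor number mu = 8.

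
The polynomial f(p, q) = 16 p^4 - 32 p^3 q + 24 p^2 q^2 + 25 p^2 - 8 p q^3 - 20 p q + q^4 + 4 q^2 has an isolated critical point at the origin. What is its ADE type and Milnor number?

The Hessian of f at 0 is [[50, -20], [-20, 8]] with rank 1, so corank 1. A Groebner basis of the Jacobian ideal J(f) in C{p,q} is {q^3, p - 2*q/5}; counting standard monomials gives mu = 3. Corank 1: A-series; mu = 3 gives A_3.

Type A3, Milnor number mu = 3.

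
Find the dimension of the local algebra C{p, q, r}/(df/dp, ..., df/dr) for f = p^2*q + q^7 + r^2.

The Hessian of f at 0 has rank 1. Corank 2; j^3 = p^2*q has shape L^2 M (L != M), so D-series; mu = 8 gives D_8.

8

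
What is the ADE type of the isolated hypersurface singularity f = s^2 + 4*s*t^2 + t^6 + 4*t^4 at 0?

The Hessian of f at 0 has rank 1. Corank 1: A-series; mu = 5 gives A_5.

A_5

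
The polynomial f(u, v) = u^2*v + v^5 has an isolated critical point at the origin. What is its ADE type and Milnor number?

The Hessian of f at 0 has rank 0. Corank 2; j^3 = u^2*v has shape L^2 M (L != M), so D-series; mu = 6 gives D_6.

Type D6, Milnor number mu = 6.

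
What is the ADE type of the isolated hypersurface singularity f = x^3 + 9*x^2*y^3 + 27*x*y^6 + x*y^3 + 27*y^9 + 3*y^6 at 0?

The Hessian of f at 0 has rank 0. Corank 2; j^3 = x^3 is a perfect cube, so E-series; the 4-jet and mu = 7 give E_7.

E_{7}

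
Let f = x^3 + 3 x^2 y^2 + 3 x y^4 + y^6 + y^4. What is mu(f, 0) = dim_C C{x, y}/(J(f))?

6

The Hessian of f at 0 is [[0, 0], [0, 0]] with rank 0, so corank 2. A Groebner basis of the Jacobian ideal J(f) in C{x,y} is {x^3, x^2*y, x^2/2 + x*y^2, y^3}; counting standard monomials gives mu = 6. Corank 2; j^3 = x^3 is a perfect cube, so E-series; the 4-jet and mu = 6 give E_6.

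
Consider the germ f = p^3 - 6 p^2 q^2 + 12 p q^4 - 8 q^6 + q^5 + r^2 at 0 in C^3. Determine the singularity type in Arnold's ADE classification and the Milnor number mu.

Type E_8, Milnor number mu = 8.

The Hessian of f at 0 is [[0, 0, 0], [0, 0, 0], [0, 0, 2]] with rank 1, so corank 2. A Groebner basis of the Jacobian ideal J(f) in C{p,q,r} is {q^4, p^3, -p^2/4 + p*q^2, r}; counting standard monomials gives mu = 8. Corank 2; j^3 = p^3 is a perfect cube, so E-series; the 5-jet and mu = 8 give E_8.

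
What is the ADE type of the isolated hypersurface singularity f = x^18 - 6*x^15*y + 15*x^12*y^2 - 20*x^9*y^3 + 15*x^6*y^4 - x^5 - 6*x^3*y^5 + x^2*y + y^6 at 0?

The Hessian of f at 0 has rank 0. Corank 2; j^3 = x^2*y has shape L^2 M (L != M), so D-series; mu = 7 gives D_7.

D_{7}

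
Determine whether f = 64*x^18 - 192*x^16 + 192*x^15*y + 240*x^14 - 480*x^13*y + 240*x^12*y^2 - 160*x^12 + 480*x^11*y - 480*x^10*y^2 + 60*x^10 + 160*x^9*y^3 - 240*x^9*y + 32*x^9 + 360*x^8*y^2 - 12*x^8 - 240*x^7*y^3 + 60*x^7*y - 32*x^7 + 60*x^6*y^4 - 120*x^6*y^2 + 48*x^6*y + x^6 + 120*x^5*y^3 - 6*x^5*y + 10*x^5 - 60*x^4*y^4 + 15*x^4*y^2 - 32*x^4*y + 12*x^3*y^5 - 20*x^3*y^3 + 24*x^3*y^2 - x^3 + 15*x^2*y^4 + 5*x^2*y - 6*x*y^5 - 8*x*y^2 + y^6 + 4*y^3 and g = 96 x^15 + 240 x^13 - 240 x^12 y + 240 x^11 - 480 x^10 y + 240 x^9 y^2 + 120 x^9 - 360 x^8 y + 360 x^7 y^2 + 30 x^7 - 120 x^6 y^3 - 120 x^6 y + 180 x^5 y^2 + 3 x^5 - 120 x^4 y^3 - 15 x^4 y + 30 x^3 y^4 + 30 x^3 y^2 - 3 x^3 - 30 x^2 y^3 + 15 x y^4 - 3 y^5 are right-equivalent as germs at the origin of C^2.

No.

The Hessian of f at 0 is [[0, 0], [0, 0]] with rank 0, so corank 2. A Groebner basis of the Jacobian ideal J(f) in C{x,y} is {-x^2/32 + 3*x*y/32 + y^4 - y^2/16, x^3 - 64*x^2 + 256*x*y - 8*y^3 - 256*y^2, x^2*y - 64*x^2/3 + 256*x*y/3 - 4*y^3 - 256*y^2/3, -16*x^2/3 + x*y^2 + 64*x*y/3 - 2*y^3 - 64*y^2/3}; counting standard monomials gives mu = 7. Corank 2; j^3 = -(x - 2*y)^2*(x - y) has shape L^2 M (L != M), so D-series; mu = 7 gives D_7. The Hessian of g at 0 is [[0, 0], [0, 0]] with rank 0, so corank 2. A Groebner basis of the Jacobian ideal J(g) in C{x,y} is {y^5, x*y^3 - y^4/4, x^2}; counting standard monomials gives mu = 8. Corank 2; j^3 = -3*x^3 is a perfect cube, so E-series; the 5-jet and mu = 8 give E_8. f is D_7 but g is E_8, hence not right-equivalent.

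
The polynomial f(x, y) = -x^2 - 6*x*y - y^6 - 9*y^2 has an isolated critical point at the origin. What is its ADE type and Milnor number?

Type A5, Milnor number mu = 5.

The Hessian of f at 0 has rank 1. Corank 1: A-series; mu = 5 gives A_5.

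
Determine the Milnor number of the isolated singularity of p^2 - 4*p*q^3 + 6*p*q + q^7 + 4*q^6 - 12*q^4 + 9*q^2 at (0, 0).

6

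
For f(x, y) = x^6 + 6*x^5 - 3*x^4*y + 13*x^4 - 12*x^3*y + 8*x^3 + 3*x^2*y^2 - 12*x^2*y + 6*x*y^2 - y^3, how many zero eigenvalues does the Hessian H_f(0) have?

The Hessian at 0 is [[0, 0], [0, 0]] of rank 0; hence corank 2.

2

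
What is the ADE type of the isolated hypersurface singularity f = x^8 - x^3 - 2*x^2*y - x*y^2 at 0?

The Hessian of f at 0 is [[0, 0], [0, 0]] with rank 0, so corank 2. A Groebner basis of the Jacobian ideal J(f) in C{x,y} is {x*y/8 + y^7 + y^2/8, x*y^2 + y^3, x^2 + x*y}; counting standard monomials gives mu = 9. Corank 2; j^3 = -x*(x + y)^2 has shape L^2 M (L != M), so D-series; mu = 9 gives D_9.

D_{9}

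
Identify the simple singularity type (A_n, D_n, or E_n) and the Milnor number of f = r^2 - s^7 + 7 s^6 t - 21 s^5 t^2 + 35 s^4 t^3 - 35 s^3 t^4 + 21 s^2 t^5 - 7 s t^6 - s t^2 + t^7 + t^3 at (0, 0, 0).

Type D_{8}, Milnor number mu = 8.

The Hessian of f at 0 has rank 1. Corank 2; j^3 = -t^2*(s - t) has shape L^2 M (L != M), so D-series; mu = 8 gives D_8.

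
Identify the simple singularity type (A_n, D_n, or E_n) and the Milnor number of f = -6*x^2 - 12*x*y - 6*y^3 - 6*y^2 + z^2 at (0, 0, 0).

The Hessian of f at 0 is [[-12, -12, 0], [-12, -12, 0], [0, 0, 2]] with rank 2, so corank 1. A Groebner basis of the Jacobian ideal J(f) in C{x,y,z} is {y^2, x + y, z}; counting standard monomials gives mu = 2. Corank 1: A-series; mu = 2 gives A_2.

Type A_2, Milnor number mu = 2.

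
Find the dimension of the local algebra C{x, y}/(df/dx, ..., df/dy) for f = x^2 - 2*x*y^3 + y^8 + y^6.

7

The Hessian of f at 0 has rank 1. Corank 1: A-series; mu = 7 gives A_7.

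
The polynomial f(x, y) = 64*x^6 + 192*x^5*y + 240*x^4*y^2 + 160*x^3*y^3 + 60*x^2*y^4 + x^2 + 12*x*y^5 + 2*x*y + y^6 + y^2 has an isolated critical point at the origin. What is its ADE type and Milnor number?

The Hessian of f at 0 is [[2, 2], [2, 2]] with rank 1, so corank 1. A Groebner basis of the Jacobian ideal J(f) in C{x,y} is {y^5, x + y}; counting standard monomials gives mu = 5. Corank 1: A-series; mu = 5 gives A_5.

Type A5, Milnor number mu = 5.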